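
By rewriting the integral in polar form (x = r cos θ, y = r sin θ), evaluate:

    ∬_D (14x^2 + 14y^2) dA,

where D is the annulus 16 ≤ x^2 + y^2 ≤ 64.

The region D is 4 ≤ r ≤ 8, 0 ≤ θ ≤ 2π in polar coordinates, where x = r cos(θ), y = r sin(θ), and dA = r dr dθ.

Under the substitution, the integrand becomes 14r^2, so

    ∬_D (14x^2 + 14y^2) dA = ∫_{0}^{2π} ∫_{4}^{8} (14r^2) · r dr dθ.

Inner integral (in r): ∫_{4}^{8} (14r^2) · r dr = 13440.

Outer integral (in θ): ∫_{0}^{2π} (13440) dθ = 26880π.

Therefore ∬_D (14x^2 + 14y^2) dA = 26880π.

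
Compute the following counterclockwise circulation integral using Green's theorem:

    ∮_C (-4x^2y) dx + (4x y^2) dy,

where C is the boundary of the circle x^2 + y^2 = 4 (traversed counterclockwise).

Green's theorem converts the closed line integral into a double integral over the enclosed region D:

    ∮_C P dx + Q dy = ∬_D (∂Q/∂x - ∂P/∂y) dA.

Here P = -4x^2y, Q = 4x y^2, so

    ∂Q/∂x = 4y^2,    ∂P/∂y = -4x^2,
    ∂Q/∂x - ∂P/∂y = 4x^2 + 4y^2.

D is the region x^2 + y^2 ≤ 4. Evaluating the double integral:

In polar coordinates (x = r cos θ, y = r sin θ, dA = r dr dθ) the integrand becomes 4r^2, so

    ∬_D (4x^2 + 4y^2) dA = ∫_0^{2π} ∫_0^{2} (4r^2) · r dr dθ.

Inner (r from 0 to 2): 16.
Outer (θ from 0 to 2π): 32π.

Therefore ∮_C P dx + Q dy = 32π.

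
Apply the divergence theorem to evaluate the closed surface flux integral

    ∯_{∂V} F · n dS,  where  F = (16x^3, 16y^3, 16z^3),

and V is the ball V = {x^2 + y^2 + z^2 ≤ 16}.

By the divergence theorem,

    ∯_{∂V} F · n dS = ∭_V (∇ · F) dV.

Compute the divergence:
    ∇ · F = ∂F_x/∂x + ∂F_y/∂y + ∂F_z/∂z = 48x^2 + 48y^2 + 48z^2.

In spherical coordinates, x = ρ sin(φ) cos(θ), y = ρ sin(φ) sin(θ), z = ρ cos(φ), dV = ρ^2 sin(φ) dρ dφ dθ, with 0 ≤ ρ ≤ 4, 0 ≤ φ ≤ π, 0 ≤ θ ≤ 2π.

The integrand, after substitution and multiplying by the volume element, becomes (48ρ^2) · ρ^2 sin(φ), so

    ∭_V (∇·F) dV = ∫_0^{2π} ∫_0^{π} ∫_0^{4} (48ρ^2) · ρ^2 sin(φ) dρ dφ dθ.

Inner (ρ from 0 to 4): 49152sin(φ)/5.
Middle (φ from 0 to π): 98304/5.
Outer (θ from 0 to 2π): 196608π/5.

Therefore ∯_{∂V} F · n dS = 196608π/5.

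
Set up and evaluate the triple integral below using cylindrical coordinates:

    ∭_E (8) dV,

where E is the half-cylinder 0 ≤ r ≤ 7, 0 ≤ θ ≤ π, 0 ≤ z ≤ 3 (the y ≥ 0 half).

In cylindrical coordinates, x = r cos(θ), y = r sin(θ), z = z, and dV = r dr dθ dz.

The integrand becomes 8, so

    ∭_E (8) dV = ∫_{0}^{π} ∫_{0}^{7} ∫_{0}^{3} (8) · r dz dr dθ.

Inner (z): 24r.
Middle (r from 0 to 7): 588.
Outer (θ): 588π.

Therefore the triple integral equals 588π.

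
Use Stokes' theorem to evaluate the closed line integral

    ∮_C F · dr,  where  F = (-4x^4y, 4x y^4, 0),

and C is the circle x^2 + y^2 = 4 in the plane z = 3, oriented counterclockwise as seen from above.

Let S be the flat disk x^2 + y^2 ≤ 4 in the plane z = 3, with upward unit normal n̂ = ẑ. By Stokes' theorem,

    ∮_C F · dr = ∬_S (∇ × F) · n̂ dS = ∬_D (curl F)_z dA,

where D is the disk x^2 + y^2 ≤ 4.

Compute the curl of F = (-4x^4y, 4x y^4, 0):
    (∇ × F)_x = ∂F_z/∂y - ∂F_y/∂z = 0,
    (∇ × F)_y = ∂F_x/∂z - ∂F_z/∂x = 0,
    (∇ × F)_z = ∂F_y/∂x - ∂F_x/∂y = 4x^4 + 4y^4.

On z = 3, (curl F)_z = 4x^4 + 4y^4.

Convert to polar (x = r cos θ, y = r sin θ, dA = r dr dθ); the integrand becomes 4r^4(sin(θ)^4 + cos(θ)^4), so

    ∬_D (curl F)_z dA = ∫_0^{2π} ∫_0^{2} (4r^4(sin(θ)^4 + cos(θ)^4)) · r dr dθ.

Inner (r from 0 to 2): 128sin(θ)^4/3 + 128cos(θ)^4/3.
Outer (θ from 0 to 2π): 64π.

Therefore ∮_C F · dr = 64π.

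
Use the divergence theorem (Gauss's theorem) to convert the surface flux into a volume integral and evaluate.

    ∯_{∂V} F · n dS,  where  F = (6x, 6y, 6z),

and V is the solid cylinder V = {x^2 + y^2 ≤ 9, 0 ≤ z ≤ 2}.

By the divergence theorem,

    ∯_{∂V} F · n dS = ∭_V (∇ · F) dV.

Compute the divergence:
    ∇ · F = ∂F_x/∂x + ∂F_y/∂y + ∂F_z/∂z = 6 + 6 + 6 = 18.

In cylindrical coordinates, x = r cos(θ), y = r sin(θ), z = z, dV = r dr dθ dz, with 0 ≤ r ≤ 3, 0 ≤ θ ≤ 2π, 0 ≤ z ≤ 2.

The integrand, after substitution and multiplying by the volume element, becomes (18) · r, so

    ∭_V (∇·F) dV = ∫_0^{2π} ∫_0^{3} ∫_0^{2} (18) · r dz dr dθ.

Inner (z from 0 to 2): 36r.
Middle (r from 0 to 3): 162.
Outer (θ from 0 to 2π): 324π.

Therefore ∯_{∂V} F · n dS = 324π.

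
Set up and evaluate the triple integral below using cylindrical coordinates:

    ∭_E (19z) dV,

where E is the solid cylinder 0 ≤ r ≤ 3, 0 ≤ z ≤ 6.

In cylindrical coordinates, x = r cos(θ), y = r sin(θ), z = z, and dV = r dr dθ dz.

The integrand becomes 19z, so

    ∭_E (19z) dV = ∫_{0}^{2π} ∫_{0}^{3} ∫_{0}^{6} (19z) · r dz dr dθ.

Inner (z): 342r.
Middle (r from 0 to 3): 1539.
Outer (θ): 3078π.

Therefore the triple integral equals 3078π.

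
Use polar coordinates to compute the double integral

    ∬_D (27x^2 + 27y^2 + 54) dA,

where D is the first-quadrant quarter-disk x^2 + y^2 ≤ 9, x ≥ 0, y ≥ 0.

The region D is 0 ≤ r ≤ 3, 0 ≤ θ ≤ π/2 in polar coordinates, where x = r cos(θ), y = r sin(θ), and dA = r dr dθ.

Under the substitution, the integrand becomes 27r^2 + 54, so

    ∬_D (27x^2 + 27y^2 + 54) dA = ∫_{0}^{π/2} ∫_{0}^{3} (27r^2 + 54) · r dr dθ.

Inner integral (in r): ∫_{0}^{3} (27r^2 + 54) · r dr = 3159/4.

Outer integral (in θ): ∫_{0}^{π/2} (3159/4) dθ = 3159π/8.

Therefore ∬_D (27x^2 + 27y^2 + 54) dA = 3159π/8.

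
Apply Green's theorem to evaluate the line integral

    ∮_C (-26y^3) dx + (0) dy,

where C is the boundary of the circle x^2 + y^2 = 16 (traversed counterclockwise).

Green's theorem converts the closed line integral into a double integral over the enclosed region D:

    ∮_C P dx + Q dy = ∬_D (∂Q/∂x - ∂P/∂y) dA.

Here P = -26y^3, Q = 0, so

    ∂Q/∂x = 0,    ∂P/∂y = -78y^2,
    ∂Q/∂x - ∂P/∂y = 78y^2.

D is the region x^2 + y^2 ≤ 16. Evaluating the double integral:

In polar coordinates (x = r cos θ, y = r sin θ, dA = r dr dθ) the integrand becomes 78r^2sin(θ)^2, so

    ∬_D (78y^2) dA = ∫_0^{2π} ∫_0^{4} (78r^2sin(θ)^2) · r dr dθ.

Inner (r from 0 to 4): 4992sin(θ)^2.
Outer (θ from 0 to 2π): 4992π.

Therefore ∮_C P dx + Q dy = 4992π.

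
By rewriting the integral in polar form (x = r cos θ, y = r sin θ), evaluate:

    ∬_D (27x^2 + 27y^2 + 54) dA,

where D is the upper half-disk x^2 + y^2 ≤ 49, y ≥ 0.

The region D is 0 ≤ r ≤ 7, 0 ≤ θ ≤ π in polar coordinates, where x = r cos(θ), y = r sin(θ), and dA = r dr dθ.

Under the substitution, the integrand becomes 27r^2 + 54, so

    ∬_D (27x^2 + 27y^2 + 54) dA = ∫_{0}^{π} ∫_{0}^{7} (27r^2 + 54) · r dr dθ.

Inner integral (in r): ∫_{0}^{7} (27r^2 + 54) · r dr = 70119/4.

Outer integral (in θ): ∫_{0}^{π} (70119/4) dθ = 70119π/4.

Therefore ∬_D (27x^2 + 27y^2 + 54) dA = 70119π/4.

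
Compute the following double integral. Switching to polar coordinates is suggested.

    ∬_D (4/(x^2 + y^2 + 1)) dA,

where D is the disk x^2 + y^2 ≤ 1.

The region D is 0 ≤ r ≤ 1, 0 ≤ θ ≤ 2π in polar coordinates, where x = r cos(θ), y = r sin(θ), and dA = r dr dθ.

Under the substitution, the integrand becomes 4/(r^2 + 1), so

    ∬_D (4/(x^2 + y^2 + 1)) dA = ∫_{0}^{2π} ∫_{0}^{1} (4/(r^2 + 1)) · r dr dθ.

Inner integral (in r): ∫_{0}^{1} (4/(r^2 + 1)) · r dr = log(4).

Outer integral (in θ): ∫_{0}^{2π} (log(4)) dθ = 4π log(2).

Therefore ∬_D (4/(x^2 + y^2 + 1)) dA = 4π log(2).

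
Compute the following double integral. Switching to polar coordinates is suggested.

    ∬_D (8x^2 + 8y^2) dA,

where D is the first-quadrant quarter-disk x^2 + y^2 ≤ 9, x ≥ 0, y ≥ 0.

The region D is 0 ≤ r ≤ 3, 0 ≤ θ ≤ π/2 in polar coordinates, where x = r cos(θ), y = r sin(θ), and dA = r dr dθ.

Under the substitution, the integrand becomes 8r^2, so

    ∬_D (8x^2 + 8y^2) dA = ∫_{0}^{π/2} ∫_{0}^{3} (8r^2) · r dr dθ.

Inner integral (in r): ∫_{0}^{3} (8r^2) · r dr = 162.

Outer integral (in θ): ∫_{0}^{π/2} (162) dθ = 81π.

Therefore ∬_D (8x^2 + 8y^2) dA = 81π.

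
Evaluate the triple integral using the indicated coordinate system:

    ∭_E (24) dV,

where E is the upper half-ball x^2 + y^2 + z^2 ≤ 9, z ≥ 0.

In spherical coordinates, x = ρ sin(φ) cos(θ), y = ρ sin(φ) sin(θ), z = ρ cos(φ), and dV = ρ^2 sin(φ) dρ dφ dθ.

The integrand becomes 24, so

    ∭_E (24) dV = ∫_{0}^{2π} ∫_{0}^{π/2} ∫_{0}^{3} (24) · ρ^2 sin(φ) dρ dφ dθ.

Inner (ρ): 216sin(φ).
Middle (φ): 216.
Outer (θ): 432π.

Therefore the triple integral equals 432π.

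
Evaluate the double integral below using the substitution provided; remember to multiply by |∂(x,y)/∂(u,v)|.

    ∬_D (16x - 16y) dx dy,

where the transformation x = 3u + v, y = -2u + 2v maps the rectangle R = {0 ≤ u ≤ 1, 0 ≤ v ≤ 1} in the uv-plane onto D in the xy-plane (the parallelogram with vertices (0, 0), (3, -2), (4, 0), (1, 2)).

Compute the Jacobian determinant of (x, y) with respect to (u, v):

    ∂(x,y)/∂(u,v) = | 3  1 | = (3)(2) - (1)(-2) = 8.
                   | -2  2 |

Its absolute value is |J| = 8 (the area scaling factor).

Substituting x = 3u + v, y = -2u + 2v into the integrand,

    16x - 16y → 80u - 16v,

so the integral becomes

    ∬_R (80u - 16v) · |J| du dv = ∫_0^1 ∫_0^1 (640u - 128v) dv du.

Inner (v): 640u - 64.
Outer (u): 256.

Therefore ∬_D (16x - 16y) dx dy = 256.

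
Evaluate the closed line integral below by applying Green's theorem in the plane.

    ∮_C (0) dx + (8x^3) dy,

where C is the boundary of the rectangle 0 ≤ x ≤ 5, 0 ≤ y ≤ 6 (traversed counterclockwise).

Green's theorem converts the closed line integral into a double integral over the enclosed region D:

    ∮_C P dx + Q dy = ∬_D (∂Q/∂x - ∂P/∂y) dA.

Here P = 0, Q = 8x^3, so

    ∂Q/∂x = 24x^2,    ∂P/∂y = 0,
    ∂Q/∂x - ∂P/∂y = 24x^2.

D is the region 0 ≤ x ≤ 5, 0 ≤ y ≤ 6. Evaluating the double integral:

    ∬_D (24x^2) dA = ∫_0^{5} ∫_0^{6} (24x^2) dy dx.

Inner (y from 0 to 6): 144x^2.
Outer (x from 0 to 5): 6000.

Therefore ∮_C P dx + Q dy = 6000.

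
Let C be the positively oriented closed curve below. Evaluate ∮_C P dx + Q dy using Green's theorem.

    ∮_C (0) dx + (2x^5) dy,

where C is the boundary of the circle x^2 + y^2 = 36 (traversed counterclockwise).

Green's theorem converts the closed line integral into a double integral over the enclosed region D:

    ∮_C P dx + Q dy = ∬_D (∂Q/∂x - ∂P/∂y) dA.

Here P = 0, Q = 2x^5, so

    ∂Q/∂x = 10x^4,    ∂P/∂y = 0,
    ∂Q/∂x - ∂P/∂y = 10x^4.

D is the region x^2 + y^2 ≤ 36. Evaluating the double integral:

In polar coordinates (x = r cos θ, y = r sin θ, dA = r dr dθ) the integrand becomes 10r^4cos(θ)^4, so

    ∬_D (10x^4) dA = ∫_0^{2π} ∫_0^{6} (10r^4cos(θ)^4) · r dr dθ.

Inner (r from 0 to 6): 77760cos(θ)^4.
Outer (θ from 0 to 2π): 58320π.

Therefore ∮_C P dx + Q dy = 58320π.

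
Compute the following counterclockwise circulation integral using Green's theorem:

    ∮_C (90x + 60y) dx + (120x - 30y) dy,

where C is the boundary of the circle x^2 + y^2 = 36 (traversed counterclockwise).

Green's theorem converts the closed line integral into a double integral over the enclosed region D:

    ∮_C P dx + Q dy = ∬_D (∂Q/∂x - ∂P/∂y) dA.

Here P = 90x + 60y, Q = 120x - 30y, so

    ∂Q/∂x = 120,    ∂P/∂y = 60,
    ∂Q/∂x - ∂P/∂y = 60.

D is the region x^2 + y^2 ≤ 36. Evaluating the double integral:

In polar coordinates (x = r cos θ, y = r sin θ, dA = r dr dθ) the integrand becomes 60, so

    ∬_D (60) dA = ∫_0^{2π} ∫_0^{6} (60) · r dr dθ.

Inner (r from 0 to 6): 1080.
Outer (θ from 0 to 2π): 2160π.

Therefore ∮_C P dx + Q dy = 2160π.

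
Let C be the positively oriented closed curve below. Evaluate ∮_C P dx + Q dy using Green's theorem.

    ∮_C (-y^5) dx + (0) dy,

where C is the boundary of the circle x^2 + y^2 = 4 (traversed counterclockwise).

Green's theorem converts the closed line integral into a double integral over the enclosed region D:

    ∮_C P dx + Q dy = ∬_D (∂Q/∂x - ∂P/∂y) dA.

Here P = -y^5, Q = 0, so

    ∂Q/∂x = 0,    ∂P/∂y = -5y^4,
    ∂Q/∂x - ∂P/∂y = 5y^4.

D is the region x^2 + y^2 ≤ 4. Evaluating the double integral:

In polar coordinates (x = r cos θ, y = r sin θ, dA = r dr dθ) the integrand becomes 5r^4sin(θ)^4, so

    ∬_D (5y^4) dA = ∫_0^{2π} ∫_0^{2} (5r^4sin(θ)^4) · r dr dθ.

Inner (r from 0 to 2): 160sin(θ)^4/3.
Outer (θ from 0 to 2π): 40π.

Therefore ∮_C P dx + Q dy = 40π.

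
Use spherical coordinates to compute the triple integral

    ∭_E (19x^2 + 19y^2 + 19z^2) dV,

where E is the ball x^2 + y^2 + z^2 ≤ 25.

In spherical coordinates, x = ρ sin(φ) cos(θ), y = ρ sin(φ) sin(θ), z = ρ cos(φ), and dV = ρ^2 sin(φ) dρ dφ dθ.

The integrand becomes 19ρ^2, so

    ∭_E (19x^2 + 19y^2 + 19z^2) dV = ∫_{0}^{2π} ∫_{0}^{π} ∫_{0}^{5} (19ρ^2) · ρ^2 sin(φ) dρ dφ dθ.

Inner (ρ): 11875sin(φ).
Middle (φ): 23750.
Outer (θ): 47500π.

Therefore the triple integral equals 47500π.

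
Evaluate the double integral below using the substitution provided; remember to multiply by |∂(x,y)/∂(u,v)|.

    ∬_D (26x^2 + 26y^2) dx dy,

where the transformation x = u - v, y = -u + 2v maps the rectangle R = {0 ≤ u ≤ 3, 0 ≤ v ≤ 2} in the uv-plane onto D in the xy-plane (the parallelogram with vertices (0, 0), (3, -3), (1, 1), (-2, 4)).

Compute the Jacobian determinant of (x, y) with respect to (u, v):

    ∂(x,y)/∂(u,v) = | 1  -1 | = (1)(2) - (-1)(-1) = 1.
                   | -1  2 |

Its absolute value is |J| = 1 (the area scaling factor).

Substituting x = u - v, y = -u + 2v into the integrand,

    26x^2 + 26y^2 → 52u^2 - 156u v + 130v^2,

so the integral becomes

    ∬_R (52u^2 - 156u v + 130v^2) · |J| du dv = ∫_0^3 ∫_0^2 (52u^2 - 156u v + 130v^2) dv du.

Inner (v): 104u^2 - 312u + 1040/3.
Outer (u): 572.

Therefore ∬_D (26x^2 + 26y^2) dx dy = 572.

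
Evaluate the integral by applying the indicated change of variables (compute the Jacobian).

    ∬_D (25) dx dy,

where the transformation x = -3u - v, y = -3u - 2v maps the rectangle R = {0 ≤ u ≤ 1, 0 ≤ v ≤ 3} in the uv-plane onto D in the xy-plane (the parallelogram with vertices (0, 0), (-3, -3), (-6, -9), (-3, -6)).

Compute the Jacobian determinant of (x, y) with respect to (u, v):

    ∂(x,y)/∂(u,v) = | -3  -1 | = (-3)(-2) - (-1)(-3) = 3.
                   | -3  -2 |

Its absolute value is |J| = 3 (the area scaling factor).

Substituting x = -3u - v, y = -3u - 2v into the integrand,

    25 → 25,

so the integral becomes

    ∬_R (25) · |J| du dv = ∫_0^1 ∫_0^3 (75) dv du.

Inner (v): 225.
Outer (u): 225.

Therefore ∬_D (25) dx dy = 225.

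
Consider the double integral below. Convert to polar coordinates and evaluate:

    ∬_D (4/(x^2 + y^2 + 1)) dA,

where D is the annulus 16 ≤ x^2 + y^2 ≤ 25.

The region D is 4 ≤ r ≤ 5, 0 ≤ θ ≤ 2π in polar coordinates, where x = r cos(θ), y = r sin(θ), and dA = r dr dθ.

Under the substitution, the integrand becomes 4/(r^2 + 1), so

    ∬_D (4/(x^2 + y^2 + 1)) dA = ∫_{0}^{2π} ∫_{4}^{5} (4/(r^2 + 1)) · r dr dθ.

Inner integral (in r): ∫_{4}^{5} (4/(r^2 + 1)) · r dr = log(676/289).

Outer integral (in θ): ∫_{0}^{2π} (log(676/289)) dθ = log((676/289)^(2π)).

Therefore ∬_D (4/(x^2 + y^2 + 1)) dA = log((676/289)^(2π)).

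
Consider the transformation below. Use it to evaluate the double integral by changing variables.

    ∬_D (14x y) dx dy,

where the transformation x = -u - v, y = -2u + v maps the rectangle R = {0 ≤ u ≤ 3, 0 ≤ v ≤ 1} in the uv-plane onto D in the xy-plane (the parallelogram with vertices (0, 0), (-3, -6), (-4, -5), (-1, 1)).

Compute the Jacobian determinant of (x, y) with respect to (u, v):

    ∂(x,y)/∂(u,v) = | -1  -1 | = (-1)(1) - (-1)(-2) = -3.
                   | -2  1 |

Its absolute value is |J| = 3 (the area scaling factor).

Substituting x = -u - v, y = -2u + v into the integrand,

    14x y → 28u^2 + 14u v - 14v^2,

so the integral becomes

    ∬_R (28u^2 + 14u v - 14v^2) · |J| du dv = ∫_0^3 ∫_0^1 (84u^2 + 42u v - 42v^2) dv du.

Inner (v): 84u^2 + 21u - 14.
Outer (u): 1617/2.

Therefore ∬_D (14x y) dx dy = 1617/2.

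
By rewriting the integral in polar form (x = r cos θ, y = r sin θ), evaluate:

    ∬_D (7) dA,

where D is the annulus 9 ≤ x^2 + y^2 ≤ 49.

The region D is 3 ≤ r ≤ 7, 0 ≤ θ ≤ 2π in polar coordinates, where x = r cos(θ), y = r sin(θ), and dA = r dr dθ.

Under the substitution, the integrand becomes 7, so

    ∬_D (7) dA = ∫_{0}^{2π} ∫_{3}^{7} (7) · r dr dθ.

Inner integral (in r): ∫_{3}^{7} (7) · r dr = 140.

Outer integral (in θ): ∫_{0}^{2π} (140) dθ = 280π.

Therefore ∬_D (7) dA = 280π.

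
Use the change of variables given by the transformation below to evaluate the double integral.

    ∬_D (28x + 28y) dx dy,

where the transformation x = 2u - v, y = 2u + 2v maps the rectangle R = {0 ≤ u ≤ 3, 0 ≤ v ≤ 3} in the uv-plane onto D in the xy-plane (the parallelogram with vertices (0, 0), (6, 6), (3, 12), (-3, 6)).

Compute the Jacobian determinant of (x, y) with respect to (u, v):

    ∂(x,y)/∂(u,v) = | 2  -1 | = (2)(2) - (-1)(2) = 6.
                   | 2  2 |

Its absolute value is |J| = 6 (the area scaling factor).

Substituting x = 2u - v, y = 2u + 2v into the integrand,

    28x + 28y → 112u + 28v,

so the integral becomes

    ∬_R (112u + 28v) · |J| du dv = ∫_0^3 ∫_0^3 (672u + 168v) dv du.

Inner (v): 2016u + 756.
Outer (u): 11340.

Therefore ∬_D (28x + 28y) dx dy = 11340.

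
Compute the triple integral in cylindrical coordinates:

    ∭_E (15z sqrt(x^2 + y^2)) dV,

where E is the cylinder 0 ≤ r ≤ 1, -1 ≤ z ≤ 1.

In cylindrical coordinates, x = r cos(θ), y = r sin(θ), z = z, and dV = r dr dθ dz.

The integrand becomes 15r z, so

    ∭_E (15z sqrt(x^2 + y^2)) dV = ∫_{0}^{2π} ∫_{0}^{1} ∫_{-1}^{1} (15r z) · r dz dr dθ.

Inner (z): 0.
Middle (r from 0 to 1): 0.
Outer (θ): 0.

Therefore the triple integral equals 0.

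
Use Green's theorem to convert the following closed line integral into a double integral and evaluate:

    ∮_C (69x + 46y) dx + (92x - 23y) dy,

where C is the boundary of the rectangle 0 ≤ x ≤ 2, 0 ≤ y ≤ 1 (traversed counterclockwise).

Green's theorem converts the closed line integral into a double integral over the enclosed region D:

    ∮_C P dx + Q dy = ∬_D (∂Q/∂x - ∂P/∂y) dA.

Here P = 69x + 46y, Q = 92x - 23y, so

    ∂Q/∂x = 92,    ∂P/∂y = 46,
    ∂Q/∂x - ∂P/∂y = 46.

D is the region 0 ≤ x ≤ 2, 0 ≤ y ≤ 1. Evaluating the double integral:

    ∬_D (46) dA = ∫_0^{2} ∫_0^{1} (46) dy dx.

Inner (y from 0 to 1): 46.
Outer (x from 0 to 2): 92.

Therefore ∮_C P dx + Q dy = 92.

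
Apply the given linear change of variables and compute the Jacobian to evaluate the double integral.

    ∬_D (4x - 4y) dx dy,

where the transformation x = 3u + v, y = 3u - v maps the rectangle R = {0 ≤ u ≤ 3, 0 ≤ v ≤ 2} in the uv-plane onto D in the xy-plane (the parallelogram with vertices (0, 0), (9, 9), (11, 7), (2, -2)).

Compute the Jacobian determinant of (x, y) with respect to (u, v):

    ∂(x,y)/∂(u,v) = | 3  1 | = (3)(-1) - (1)(3) = -6.
                   | 3  -1 |

Its absolute value is |J| = 6 (the area scaling factor).

Substituting x = 3u + v, y = 3u - v into the integrand,

    4x - 4y → 8v,

so the integral becomes

    ∬_R (8v) · |J| du dv = ∫_0^3 ∫_0^2 (48v) dv du.

Inner (v): 96.
Outer (u): 288.

Therefore ∬_D (4x - 4y) dx dy = 288.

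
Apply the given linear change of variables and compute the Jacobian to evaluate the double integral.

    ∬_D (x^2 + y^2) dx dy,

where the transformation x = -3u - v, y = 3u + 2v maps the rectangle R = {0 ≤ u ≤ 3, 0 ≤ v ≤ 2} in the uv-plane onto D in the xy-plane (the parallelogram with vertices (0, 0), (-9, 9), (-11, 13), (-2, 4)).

Compute the Jacobian determinant of (x, y) with respect to (u, v):

    ∂(x,y)/∂(u,v) = | -3  -1 | = (-3)(2) - (-1)(3) = -3.
                   | 3  2 |

Its absolute value is |J| = 3 (the area scaling factor).

Substituting x = -3u - v, y = 3u + 2v into the integrand,

    x^2 + y^2 → 18u^2 + 18u v + 5v^2,

so the integral becomes

    ∬_R (18u^2 + 18u v + 5v^2) · |J| du dv = ∫_0^3 ∫_0^2 (54u^2 + 54u v + 15v^2) dv du.

Inner (v): 108u^2 + 108u + 40.
Outer (u): 1578.

Therefore ∬_D (x^2 + y^2) dx dy = 1578.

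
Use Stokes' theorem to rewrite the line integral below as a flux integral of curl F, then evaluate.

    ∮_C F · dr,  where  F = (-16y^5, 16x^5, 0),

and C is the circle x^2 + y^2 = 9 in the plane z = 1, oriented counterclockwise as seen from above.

Let S be the flat disk x^2 + y^2 ≤ 9 in the plane z = 1, with upward unit normal n̂ = ẑ. By Stokes' theorem,

    ∮_C F · dr = ∬_S (∇ × F) · n̂ dS = ∬_D (curl F)_z dA,

where D is the disk x^2 + y^2 ≤ 9.

Compute the curl of F = (-16y^5, 16x^5, 0):
    (∇ × F)_x = ∂F_z/∂y - ∂F_y/∂z = 0,
    (∇ × F)_y = ∂F_x/∂z - ∂F_z/∂x = 0,
    (∇ × F)_z = ∂F_y/∂x - ∂F_x/∂y = 80x^4 + 80y^4.

On z = 1, (curl F)_z = 80x^4 + 80y^4.

Convert to polar (x = r cos θ, y = r sin θ, dA = r dr dθ); the integrand becomes 80r^4(sin(θ)^4 + cos(θ)^4), so

    ∬_D (curl F)_z dA = ∫_0^{2π} ∫_0^{3} (80r^4(sin(θ)^4 + cos(θ)^4)) · r dr dθ.

Inner (r from 0 to 3): 9720sin(θ)^4 + 9720cos(θ)^4.
Outer (θ from 0 to 2π): 14580π.

Therefore ∮_C F · dr = 14580π.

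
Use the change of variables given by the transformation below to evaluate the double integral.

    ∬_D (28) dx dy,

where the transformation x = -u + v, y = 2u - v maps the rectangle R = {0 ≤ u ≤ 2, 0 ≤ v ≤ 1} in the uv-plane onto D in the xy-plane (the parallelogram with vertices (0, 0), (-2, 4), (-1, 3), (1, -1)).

Compute the Jacobian determinant of (x, y) with respect to (u, v):

    ∂(x,y)/∂(u,v) = | -1  1 | = (-1)(-1) - (1)(2) = -1.
                   | 2  -1 |

Its absolute value is |J| = 1 (the area scaling factor).

Substituting x = -u + v, y = 2u - v into the integrand,

    28 → 28,

so the integral becomes

    ∬_R (28) · |J| du dv = ∫_0^2 ∫_0^1 (28) dv du.

Inner (v): 28.
Outer (u): 56.

Therefore ∬_D (28) dx dy = 56.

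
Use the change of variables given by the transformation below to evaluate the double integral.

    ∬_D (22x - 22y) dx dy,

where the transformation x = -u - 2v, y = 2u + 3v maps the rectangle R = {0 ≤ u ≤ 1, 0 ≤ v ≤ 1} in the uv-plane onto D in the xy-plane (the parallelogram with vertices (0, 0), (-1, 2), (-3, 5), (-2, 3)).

Compute the Jacobian determinant of (x, y) with respect to (u, v):

    ∂(x,y)/∂(u,v) = | -1  -2 | = (-1)(3) - (-2)(2) = 1.
                   | 2  3 |

Its absolute value is |J| = 1 (the area scaling factor).

Substituting x = -u - 2v, y = 2u + 3v into the integrand,

    22x - 22y → -66u - 110v,

so the integral becomes

    ∬_R (-66u - 110v) · |J| du dv = ∫_0^1 ∫_0^1 (-66u - 110v) dv du.

Inner (v): -66u - 55.
Outer (u): -88.

Therefore ∬_D (22x - 22y) dx dy = -88.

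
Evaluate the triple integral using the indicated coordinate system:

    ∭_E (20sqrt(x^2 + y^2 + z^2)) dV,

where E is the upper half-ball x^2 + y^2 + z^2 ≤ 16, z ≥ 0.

In spherical coordinates, x = ρ sin(φ) cos(θ), y = ρ sin(φ) sin(θ), z = ρ cos(φ), and dV = ρ^2 sin(φ) dρ dφ dθ.

The integrand becomes 20ρ, so

    ∭_E (20sqrt(x^2 + y^2 + z^2)) dV = ∫_{0}^{2π} ∫_{0}^{π/2} ∫_{0}^{4} (20ρ) · ρ^2 sin(φ) dρ dφ dθ.

Inner (ρ): 1280sin(φ).
Middle (φ): 1280.
Outer (θ): 2560π.

Therefore the triple integral equals 2560π.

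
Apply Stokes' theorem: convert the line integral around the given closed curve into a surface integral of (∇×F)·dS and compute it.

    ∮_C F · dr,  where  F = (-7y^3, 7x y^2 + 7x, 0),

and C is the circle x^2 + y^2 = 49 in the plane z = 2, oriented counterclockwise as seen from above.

Let S be the flat disk x^2 + y^2 ≤ 49 in the plane z = 2, with upward unit normal n̂ = ẑ. By Stokes' theorem,

    ∮_C F · dr = ∬_S (∇ × F) · n̂ dS = ∬_D (curl F)_z dA,

where D is the disk x^2 + y^2 ≤ 49.

Compute the curl of F = (-7y^3, 7x y^2 + 7x, 0):
    (∇ × F)_x = ∂F_z/∂y - ∂F_y/∂z = 0,
    (∇ × F)_y = ∂F_x/∂z - ∂F_z/∂x = 0,
    (∇ × F)_z = ∂F_y/∂x - ∂F_x/∂y = 28y^2 + 7.

On z = 2, (curl F)_z = 28y^2 + 7.

Convert to polar (x = r cos θ, y = r sin θ, dA = r dr dθ); the integrand becomes 28r^2sin(θ)^2 + 7, so

    ∬_D (curl F)_z dA = ∫_0^{2π} ∫_0^{7} (28r^2sin(θ)^2 + 7) · r dr dθ.

Inner (r from 0 to 7): 16807sin(θ)^2 + 343/2.
Outer (θ from 0 to 2π): 17150π.

Therefore ∮_C F · dr = 17150π.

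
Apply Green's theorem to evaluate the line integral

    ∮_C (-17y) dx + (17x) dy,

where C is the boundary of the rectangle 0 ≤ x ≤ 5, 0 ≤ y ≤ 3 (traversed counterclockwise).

Green's theorem converts the closed line integral into a double integral over the enclosed region D:

    ∮_C P dx + Q dy = ∬_D (∂Q/∂x - ∂P/∂y) dA.

Here P = -17y, Q = 17x, so

    ∂Q/∂x = 17,    ∂P/∂y = -17,
    ∂Q/∂x - ∂P/∂y = 34.

D is the region 0 ≤ x ≤ 5, 0 ≤ y ≤ 3. Evaluating the double integral:

    ∬_D (34) dA = ∫_0^{5} ∫_0^{3} (34) dy dx.

Inner (y from 0 to 3): 102.
Outer (x from 0 to 5): 510.

Therefore ∮_C P dx + Q dy = 510.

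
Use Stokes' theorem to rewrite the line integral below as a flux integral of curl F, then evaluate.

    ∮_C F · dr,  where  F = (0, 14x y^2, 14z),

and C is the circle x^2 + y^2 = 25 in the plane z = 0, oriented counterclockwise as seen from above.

Let S be the flat disk x^2 + y^2 ≤ 25 in the plane z = 0, with upward unit normal n̂ = ẑ. By Stokes' theorem,

    ∮_C F · dr = ∬_S (∇ × F) · n̂ dS = ∬_D (curl F)_z dA,

where D is the disk x^2 + y^2 ≤ 25.

Compute the curl of F = (0, 14x y^2, 14z):
    (∇ × F)_x = ∂F_z/∂y - ∂F_y/∂z = 0,
    (∇ × F)_y = ∂F_x/∂z - ∂F_z/∂x = 0,
    (∇ × F)_z = ∂F_y/∂x - ∂F_x/∂y = 14y^2.

On z = 0, (curl F)_z = 14y^2.

Convert to polar (x = r cos θ, y = r sin θ, dA = r dr dθ); the integrand becomes 14r^2sin(θ)^2, so

    ∬_D (curl F)_z dA = ∫_0^{2π} ∫_0^{5} (14r^2sin(θ)^2) · r dr dθ.

Inner (r from 0 to 5): 4375sin(θ)^2/2.
Outer (θ from 0 to 2π): 4375π/2.

Therefore ∮_C F · dr = 4375π/2.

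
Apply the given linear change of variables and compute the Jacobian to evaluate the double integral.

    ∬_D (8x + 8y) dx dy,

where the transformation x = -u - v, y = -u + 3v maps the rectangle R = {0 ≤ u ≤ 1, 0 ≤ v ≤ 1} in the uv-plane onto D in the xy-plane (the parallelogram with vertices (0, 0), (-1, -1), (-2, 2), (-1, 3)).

Compute the Jacobian determinant of (x, y) with respect to (u, v):

    ∂(x,y)/∂(u,v) = | -1  -1 | = (-1)(3) - (-1)(-1) = -4.
                   | -1  3 |

Its absolute value is |J| = 4 (the area scaling factor).

Substituting x = -u - v, y = -u + 3v into the integrand,

    8x + 8y → -16u + 16v,

so the integral becomes

    ∬_R (-16u + 16v) · |J| du dv = ∫_0^1 ∫_0^1 (-64u + 64v) dv du.

Inner (v): 32 - 64u.
Outer (u): 0.

Therefore ∬_D (8x + 8y) dx dy = 0.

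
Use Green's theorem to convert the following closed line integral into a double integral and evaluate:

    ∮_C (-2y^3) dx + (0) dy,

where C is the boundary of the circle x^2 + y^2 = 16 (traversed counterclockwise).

Green's theorem converts the closed line integral into a double integral over the enclosed region D:

    ∮_C P dx + Q dy = ∬_D (∂Q/∂x - ∂P/∂y) dA.

Here P = -2y^3, Q = 0, so

    ∂Q/∂x = 0,    ∂P/∂y = -6y^2,
    ∂Q/∂x - ∂P/∂y = 6y^2.

D is the region x^2 + y^2 ≤ 16. Evaluating the double integral:

In polar coordinates (x = r cos θ, y = r sin θ, dA = r dr dθ) the integrand becomes 6r^2sin(θ)^2, so

    ∬_D (6y^2) dA = ∫_0^{2π} ∫_0^{4} (6r^2sin(θ)^2) · r dr dθ.

Inner (r from 0 to 4): 384sin(θ)^2.
Outer (θ from 0 to 2π): 384π.

Therefore ∮_C P dx + Q dy = 384π.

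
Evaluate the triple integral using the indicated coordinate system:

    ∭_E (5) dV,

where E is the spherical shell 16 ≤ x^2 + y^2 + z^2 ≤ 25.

In spherical coordinates, x = ρ sin(φ) cos(θ), y = ρ sin(φ) sin(θ), z = ρ cos(φ), and dV = ρ^2 sin(φ) dρ dφ dθ.

The integrand becomes 5, so

    ∭_E (5) dV = ∫_{0}^{2π} ∫_{0}^{π} ∫_{4}^{5} (5) · ρ^2 sin(φ) dρ dφ dθ.

Inner (ρ): 305sin(φ)/3.
Middle (φ): 610/3.
Outer (θ): 1220π/3.

Therefore the triple integral equals 1220π/3.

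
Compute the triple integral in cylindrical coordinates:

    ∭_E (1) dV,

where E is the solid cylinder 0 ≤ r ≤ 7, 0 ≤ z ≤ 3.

In cylindrical coordinates, x = r cos(θ), y = r sin(θ), z = z, and dV = r dr dθ dz.

The integrand becomes 1, so

    ∭_E (1) dV = ∫_{0}^{2π} ∫_{0}^{7} ∫_{0}^{3} (1) · r dz dr dθ.

Inner (z): 3r.
Middle (r from 0 to 7): 147/2.
Outer (θ): 147π.

Therefore the triple integral equals 147π.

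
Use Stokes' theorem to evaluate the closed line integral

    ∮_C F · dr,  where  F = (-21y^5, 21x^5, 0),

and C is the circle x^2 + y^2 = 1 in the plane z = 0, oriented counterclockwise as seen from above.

Let S be the flat disk x^2 + y^2 ≤ 1 in the plane z = 0, with upward unit normal n̂ = ẑ. By Stokes' theorem,

    ∮_C F · dr = ∬_S (∇ × F) · n̂ dS = ∬_D (curl F)_z dA,

where D is the disk x^2 + y^2 ≤ 1.

Compute the curl of F = (-21y^5, 21x^5, 0):
    (∇ × F)_x = ∂F_z/∂y - ∂F_y/∂z = 0,
    (∇ × F)_y = ∂F_x/∂z - ∂F_z/∂x = 0,
    (∇ × F)_z = ∂F_y/∂x - ∂F_x/∂y = 105x^4 + 105y^4.

On z = 0, (curl F)_z = 105x^4 + 105y^4.

Convert to polar (x = r cos θ, y = r sin θ, dA = r dr dθ); the integrand becomes 105r^4(sin(θ)^4 + cos(θ)^4), so

    ∬_D (curl F)_z dA = ∫_0^{2π} ∫_0^{1} (105r^4(sin(θ)^4 + cos(θ)^4)) · r dr dθ.

Inner (r from 0 to 1): 35sin(θ)^4/2 + 35cos(θ)^4/2.
Outer (θ from 0 to 2π): 105π/4.

Therefore ∮_C F · dr = 105π/4.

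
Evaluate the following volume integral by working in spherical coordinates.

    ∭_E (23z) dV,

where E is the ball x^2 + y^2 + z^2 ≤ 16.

In spherical coordinates, x = ρ sin(φ) cos(θ), y = ρ sin(φ) sin(θ), z = ρ cos(φ), and dV = ρ^2 sin(φ) dρ dφ dθ.

The integrand becomes 23ρ cos(φ), so

    ∭_E (23z) dV = ∫_{0}^{2π} ∫_{0}^{π} ∫_{0}^{4} (23ρ cos(φ)) · ρ^2 sin(φ) dρ dφ dθ.

Inner (ρ): 736sin(2φ).
Middle (φ): 0.
Outer (θ): 0.

Therefore the triple integral equals 0.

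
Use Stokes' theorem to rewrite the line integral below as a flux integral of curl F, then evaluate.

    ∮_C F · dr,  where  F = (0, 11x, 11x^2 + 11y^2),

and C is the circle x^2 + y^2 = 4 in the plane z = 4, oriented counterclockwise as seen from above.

Let S be the flat disk x^2 + y^2 ≤ 4 in the plane z = 4, with upward unit normal n̂ = ẑ. By Stokes' theorem,

    ∮_C F · dr = ∬_S (∇ × F) · n̂ dS = ∬_D (curl F)_z dA,

where D is the disk x^2 + y^2 ≤ 4.

Compute the curl of F = (0, 11x, 11x^2 + 11y^2):
    (∇ × F)_x = ∂F_z/∂y - ∂F_y/∂z = 22y,
    (∇ × F)_y = ∂F_x/∂z - ∂F_z/∂x = -22x,
    (∇ × F)_z = ∂F_y/∂x - ∂F_x/∂y = 11.

On z = 4, (curl F)_z = 11.

Convert to polar (x = r cos θ, y = r sin θ, dA = r dr dθ); the integrand becomes 11, so

    ∬_D (curl F)_z dA = ∫_0^{2π} ∫_0^{2} (11) · r dr dθ.

Inner (r from 0 to 2): 22.
Outer (θ from 0 to 2π): 44π.

Therefore ∮_C F · dr = 44π.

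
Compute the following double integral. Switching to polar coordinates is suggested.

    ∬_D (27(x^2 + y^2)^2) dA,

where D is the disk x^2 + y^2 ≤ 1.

The region D is 0 ≤ r ≤ 1, 0 ≤ θ ≤ 2π in polar coordinates, where x = r cos(θ), y = r sin(θ), and dA = r dr dθ.

Under the substitution, the integrand becomes 27r^4, so

    ∬_D (27(x^2 + y^2)^2) dA = ∫_{0}^{2π} ∫_{0}^{1} (27r^4) · r dr dθ.

Inner integral (in r): ∫_{0}^{1} (27r^4) · r dr = 9/2.

Outer integral (in θ): ∫_{0}^{2π} (9/2) dθ = 9π.

Therefore ∬_D (27(x^2 + y^2)^2) dA = 9π.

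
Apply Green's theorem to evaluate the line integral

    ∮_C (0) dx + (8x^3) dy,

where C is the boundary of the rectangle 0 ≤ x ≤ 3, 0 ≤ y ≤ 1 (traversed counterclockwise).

Green's theorem converts the closed line integral into a double integral over the enclosed region D:

    ∮_C P dx + Q dy = ∬_D (∂Q/∂x - ∂P/∂y) dA.

Here P = 0, Q = 8x^3, so

    ∂Q/∂x = 24x^2,    ∂P/∂y = 0,
    ∂Q/∂x - ∂P/∂y = 24x^2.

D is the region 0 ≤ x ≤ 3, 0 ≤ y ≤ 1. Evaluating the double integral:

    ∬_D (24x^2) dA = ∫_0^{3} ∫_0^{1} (24x^2) dy dx.

Inner (y from 0 to 1): 24x^2.
Outer (x from 0 to 3): 216.

Therefore ∮_C P dx + Q dy = 216.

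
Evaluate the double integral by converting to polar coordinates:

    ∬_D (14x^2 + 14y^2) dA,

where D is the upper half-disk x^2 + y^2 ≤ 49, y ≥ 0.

The region D is 0 ≤ r ≤ 7, 0 ≤ θ ≤ π in polar coordinates, where x = r cos(θ), y = r sin(θ), and dA = r dr dθ.

Under the substitution, the integrand becomes 14r^2, so

    ∬_D (14x^2 + 14y^2) dA = ∫_{0}^{π} ∫_{0}^{7} (14r^2) · r dr dθ.

Inner integral (in r): ∫_{0}^{7} (14r^2) · r dr = 16807/2.

Outer integral (in θ): ∫_{0}^{π} (16807/2) dθ = 16807π/2.

Therefore ∬_D (14x^2 + 14y^2) dA = 16807π/2.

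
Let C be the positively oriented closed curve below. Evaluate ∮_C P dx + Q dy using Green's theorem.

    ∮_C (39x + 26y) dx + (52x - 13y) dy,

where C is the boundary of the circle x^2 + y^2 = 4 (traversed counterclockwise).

Green's theorem converts the closed line integral into a double integral over the enclosed region D:

    ∮_C P dx + Q dy = ∬_D (∂Q/∂x - ∂P/∂y) dA.

Here P = 39x + 26y, Q = 52x - 13y, so

    ∂Q/∂x = 52,    ∂P/∂y = 26,
    ∂Q/∂x - ∂P/∂y = 26.

D is the region x^2 + y^2 ≤ 4. Evaluating the double integral:

In polar coordinates (x = r cos θ, y = r sin θ, dA = r dr dθ) the integrand becomes 26, so

    ∬_D (26) dA = ∫_0^{2π} ∫_0^{2} (26) · r dr dθ.

Inner (r from 0 to 2): 52.
Outer (θ from 0 to 2π): 104π.

Therefore ∮_C P dx + Q dy = 104π.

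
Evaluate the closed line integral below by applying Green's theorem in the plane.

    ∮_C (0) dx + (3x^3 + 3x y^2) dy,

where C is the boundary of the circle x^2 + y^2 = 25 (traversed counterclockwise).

Green's theorem converts the closed line integral into a double integral over the enclosed region D:

    ∮_C P dx + Q dy = ∬_D (∂Q/∂x - ∂P/∂y) dA.

Here P = 0, Q = 3x^3 + 3x y^2, so

    ∂Q/∂x = 9x^2 + 3y^2,    ∂P/∂y = 0,
    ∂Q/∂x - ∂P/∂y = 9x^2 + 3y^2.

D is the region x^2 + y^2 ≤ 25. Evaluating the double integral:

In polar coordinates (x = r cos θ, y = r sin θ, dA = r dr dθ) the integrand becomes 3r^2(cos(2θ) + 2), so

    ∬_D (9x^2 + 3y^2) dA = ∫_0^{2π} ∫_0^{5} (3r^2(cos(2θ) + 2)) · r dr dθ.

Inner (r from 0 to 5): 1875cos(2θ)/4 + 1875/2.
Outer (θ from 0 to 2π): 1875π.

Therefore ∮_C P dx + Q dy = 1875π.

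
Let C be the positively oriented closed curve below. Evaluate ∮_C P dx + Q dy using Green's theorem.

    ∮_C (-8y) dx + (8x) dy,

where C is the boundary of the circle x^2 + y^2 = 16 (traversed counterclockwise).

Green's theorem converts the closed line integral into a double integral over the enclosed region D:

    ∮_C P dx + Q dy = ∬_D (∂Q/∂x - ∂P/∂y) dA.

Here P = -8y, Q = 8x, so

    ∂Q/∂x = 8,    ∂P/∂y = -8,
    ∂Q/∂x - ∂P/∂y = 16.

D is the region x^2 + y^2 ≤ 16. Evaluating the double integral:

In polar coordinates (x = r cos θ, y = r sin θ, dA = r dr dθ) the integrand becomes 16, so

    ∬_D (16) dA = ∫_0^{2π} ∫_0^{4} (16) · r dr dθ.

Inner (r from 0 to 4): 128.
Outer (θ from 0 to 2π): 256π.

Therefore ∮_C P dx + Q dy = 256π.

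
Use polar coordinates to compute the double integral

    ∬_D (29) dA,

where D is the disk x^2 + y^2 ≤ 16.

The region D is 0 ≤ r ≤ 4, 0 ≤ θ ≤ 2π in polar coordinates, where x = r cos(θ), y = r sin(θ), and dA = r dr dθ.

Under the substitution, the integrand becomes 29, so

    ∬_D (29) dA = ∫_{0}^{2π} ∫_{0}^{4} (29) · r dr dθ.

Inner integral (in r): ∫_{0}^{4} (29) · r dr = 232.

Outer integral (in θ): ∫_{0}^{2π} (232) dθ = 464π.

Therefore ∬_D (29) dA = 464π.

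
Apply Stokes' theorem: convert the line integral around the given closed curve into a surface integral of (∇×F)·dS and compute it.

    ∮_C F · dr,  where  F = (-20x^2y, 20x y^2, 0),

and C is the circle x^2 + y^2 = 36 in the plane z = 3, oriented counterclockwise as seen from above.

Let S be the flat disk x^2 + y^2 ≤ 36 in the plane z = 3, with upward unit normal n̂ = ẑ. By Stokes' theorem,

    ∮_C F · dr = ∬_S (∇ × F) · n̂ dS = ∬_D (curl F)_z dA,

where D is the disk x^2 + y^2 ≤ 36.

Compute the curl of F = (-20x^2y, 20x y^2, 0):
    (∇ × F)_x = ∂F_z/∂y - ∂F_y/∂z = 0,
    (∇ × F)_y = ∂F_x/∂z - ∂F_z/∂x = 0,
    (∇ × F)_z = ∂F_y/∂x - ∂F_x/∂y = 20x^2 + 20y^2.

On z = 3, (curl F)_z = 20x^2 + 20y^2.

Convert to polar (x = r cos θ, y = r sin θ, dA = r dr dθ); the integrand becomes 20r^2, so

    ∬_D (curl F)_z dA = ∫_0^{2π} ∫_0^{6} (20r^2) · r dr dθ.

Inner (r from 0 to 6): 6480.
Outer (θ from 0 to 2π): 12960π.

Therefore ∮_C F · dr = 12960π.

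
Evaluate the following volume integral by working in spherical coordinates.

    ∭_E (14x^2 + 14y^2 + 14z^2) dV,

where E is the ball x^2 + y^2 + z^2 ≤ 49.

In spherical coordinates, x = ρ sin(φ) cos(θ), y = ρ sin(φ) sin(θ), z = ρ cos(φ), and dV = ρ^2 sin(φ) dρ dφ dθ.

The integrand becomes 14ρ^2, so

    ∭_E (14x^2 + 14y^2 + 14z^2) dV = ∫_{0}^{2π} ∫_{0}^{π} ∫_{0}^{7} (14ρ^2) · ρ^2 sin(φ) dρ dφ dθ.

Inner (ρ): 235298sin(φ)/5.
Middle (φ): 470596/5.
Outer (θ): 941192π/5.

Therefore the triple integral equals 941192π/5.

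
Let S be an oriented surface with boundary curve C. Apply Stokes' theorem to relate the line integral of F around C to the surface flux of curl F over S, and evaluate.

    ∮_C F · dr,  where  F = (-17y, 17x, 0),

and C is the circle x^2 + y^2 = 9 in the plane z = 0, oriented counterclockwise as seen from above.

Let S be the flat disk x^2 + y^2 ≤ 9 in the plane z = 0, with upward unit normal n̂ = ẑ. By Stokes' theorem,

    ∮_C F · dr = ∬_S (∇ × F) · n̂ dS = ∬_D (curl F)_z dA,

where D is the disk x^2 + y^2 ≤ 9.

Compute the curl of F = (-17y, 17x, 0):
    (∇ × F)_x = ∂F_z/∂y - ∂F_y/∂z = 0,
    (∇ × F)_y = ∂F_x/∂z - ∂F_z/∂x = 0,
    (∇ × F)_z = ∂F_y/∂x - ∂F_x/∂y = 34.

On z = 0, (curl F)_z = 34.

Convert to polar (x = r cos θ, y = r sin θ, dA = r dr dθ); the integrand becomes 34, so

    ∬_D (curl F)_z dA = ∫_0^{2π} ∫_0^{3} (34) · r dr dθ.

Inner (r from 0 to 3): 153.
Outer (θ from 0 to 2π): 306π.

Therefore ∮_C F · dr = 306π.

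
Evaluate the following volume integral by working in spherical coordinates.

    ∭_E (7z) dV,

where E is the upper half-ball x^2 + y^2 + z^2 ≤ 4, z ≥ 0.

In spherical coordinates, x = ρ sin(φ) cos(θ), y = ρ sin(φ) sin(θ), z = ρ cos(φ), and dV = ρ^2 sin(φ) dρ dφ dθ.

The integrand becomes 7ρ cos(φ), so

    ∭_E (7z) dV = ∫_{0}^{2π} ∫_{0}^{π/2} ∫_{0}^{2} (7ρ cos(φ)) · ρ^2 sin(φ) dρ dφ dθ.

Inner (ρ): 14sin(2φ).
Middle (φ): 14.
Outer (θ): 28π.

Therefore the triple integral equals 28π.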